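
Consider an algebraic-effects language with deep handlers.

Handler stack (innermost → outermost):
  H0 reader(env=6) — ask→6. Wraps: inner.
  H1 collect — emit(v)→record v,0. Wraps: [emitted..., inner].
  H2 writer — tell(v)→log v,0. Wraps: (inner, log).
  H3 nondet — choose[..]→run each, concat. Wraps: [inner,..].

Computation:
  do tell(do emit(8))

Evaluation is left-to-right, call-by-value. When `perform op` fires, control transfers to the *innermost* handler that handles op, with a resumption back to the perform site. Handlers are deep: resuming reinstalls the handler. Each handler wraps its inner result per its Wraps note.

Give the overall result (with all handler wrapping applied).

Answer: [([8, 0], (0))]

Evaluation trace:
emit(8) @ H1 ⇒ out+=8
tell(0) @ H2 ⇒ log+=0
H0 returns 0
H1 returns [8, 0]
H2 returns ([8, 0], (0))
H3 returns [([8, 0], (0))]
= [([8, 0], (0))]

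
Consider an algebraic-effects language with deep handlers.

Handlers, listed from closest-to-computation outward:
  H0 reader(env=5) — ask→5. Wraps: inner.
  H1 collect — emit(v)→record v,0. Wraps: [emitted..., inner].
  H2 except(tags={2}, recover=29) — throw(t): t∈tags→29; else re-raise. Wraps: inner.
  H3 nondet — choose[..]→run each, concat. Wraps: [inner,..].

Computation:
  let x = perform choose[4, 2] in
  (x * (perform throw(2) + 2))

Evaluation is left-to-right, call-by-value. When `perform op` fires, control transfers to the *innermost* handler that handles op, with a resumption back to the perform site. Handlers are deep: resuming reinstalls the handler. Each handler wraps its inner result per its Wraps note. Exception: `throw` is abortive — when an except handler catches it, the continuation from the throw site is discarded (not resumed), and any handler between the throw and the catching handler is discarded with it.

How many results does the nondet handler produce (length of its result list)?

Answer: 2

Step-by-step:
choose[4, 2] @ H3
  branch[0] choose=4:
    throw(2) @ H2 caught ⇒ 29
    H3 returns [29]
  branch[1] choose=2:
    throw(2) @ H2 caught ⇒ 29
    H3 returns [29]
= [29, 29]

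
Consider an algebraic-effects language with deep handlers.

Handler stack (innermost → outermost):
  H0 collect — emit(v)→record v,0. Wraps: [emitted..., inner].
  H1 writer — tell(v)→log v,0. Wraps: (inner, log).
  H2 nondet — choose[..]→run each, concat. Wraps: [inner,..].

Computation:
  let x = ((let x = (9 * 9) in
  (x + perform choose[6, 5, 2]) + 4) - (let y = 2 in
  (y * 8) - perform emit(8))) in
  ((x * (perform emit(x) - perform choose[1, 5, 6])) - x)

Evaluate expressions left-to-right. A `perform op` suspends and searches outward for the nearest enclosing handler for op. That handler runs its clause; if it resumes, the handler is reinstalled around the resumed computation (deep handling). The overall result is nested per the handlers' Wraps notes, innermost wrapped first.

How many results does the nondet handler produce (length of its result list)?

Answer: 9

Step-by-step:
choose[6, 5, 2] @ H2
  branch[0] choose=6:
    emit(8) @ H0 ⇒ out+=8
    emit(75) @ H0 ⇒ out+=75
    choose[1, 5, 6] @ H2
      branch[0] choose=1:
        H0 returns [8, 75, -150]
        H1 returns ([8, 75, -150], ())
        H2 returns [([8, 75, -150], ())]
      branch[1] choose=5:
        H0 returns [8, 75, -450]
        H1 returns ([8, 75, -450], ())
        H2 returns [([8, 75, -450], ())]
      branch[2] choose=6:
        H0 returns [8, 75, -525]
        H1 returns ([8, 75, -525], ())
        H2 returns [([8, 75, -525], ())]
  branch[1] choose=5:
    emit(8) @ H0 ⇒ out+=8
    emit(74) @ H0 ⇒ out+=74
    choose[1, 5, 6] @ H2
      branch[0] choose=1:
        H0 returns [8, 74, -148]
        H1 returns ([8, 74, -148], ())
        H2 returns [([8, 74, -148], ())]
      branch[1] choose=5:
        H0 returns [8, 74, -444]
        H1 returns ([8, 74, -444], ())
        H2 returns [([8, 74, -444], ())]
      branch[2] choose=6:
        H0 returns [8, 74, -518]
        H1 returns ([8, 74, -518], ())
        H2 returns [([8, 74, -518], ())]
  branch[2] choose=2:
    emit(8) @ H0 ⇒ out+=8
    emit(71) @ H0 ⇒ out+=71
    choose[1, 5, 6] @ H2
      branch[0] choose=1:
        H0 returns [8, 71, -142]
        H1 returns ([8, 71, -142], ())
        H2 returns [([8, 71, -142], ())]
      branch[1] choose=5:
        H0 returns [8, 71, -426]
        H1 returns ([8, 71, -426], ())
        H2 returns [([8, 71, -426], ())]
      branch[2] choose=6:
        H0 returns [8, 71, -497]
        H1 returns ([8, 71, -497], ())
        H2 returns [([8, 71, -497], ())]
= [([8, 75, -150], ()), ([8, 75, -450], ()), ([8, 75, -525], ()), ([8, 74, -148], ()), ([8, 74, -444], ()), ([8, 74, -518], ()), ([8, 71, -142], ()), ([8, 71, -426], ()), ([8, 71, -497], ())]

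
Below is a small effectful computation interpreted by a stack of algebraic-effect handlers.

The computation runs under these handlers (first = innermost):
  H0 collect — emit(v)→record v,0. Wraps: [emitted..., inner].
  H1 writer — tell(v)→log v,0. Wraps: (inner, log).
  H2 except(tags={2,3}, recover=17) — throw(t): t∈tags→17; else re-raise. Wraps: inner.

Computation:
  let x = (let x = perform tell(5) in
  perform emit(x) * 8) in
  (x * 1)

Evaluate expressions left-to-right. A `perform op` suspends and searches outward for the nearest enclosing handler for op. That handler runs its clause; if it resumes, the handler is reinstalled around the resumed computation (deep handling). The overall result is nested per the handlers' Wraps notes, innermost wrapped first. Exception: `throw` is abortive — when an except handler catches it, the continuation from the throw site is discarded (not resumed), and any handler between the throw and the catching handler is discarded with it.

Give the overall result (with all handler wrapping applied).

Evaluation trace:
tell(5) @ H1 ⇒ log+=5
emit(0) @ H0 ⇒ out+=0
H0 returns [0, 0]
H1 returns ([0, 0], (5))
H2 returns ([0, 0], (5))
= ([0, 0], (5))

Answer: ([0, 0], (5))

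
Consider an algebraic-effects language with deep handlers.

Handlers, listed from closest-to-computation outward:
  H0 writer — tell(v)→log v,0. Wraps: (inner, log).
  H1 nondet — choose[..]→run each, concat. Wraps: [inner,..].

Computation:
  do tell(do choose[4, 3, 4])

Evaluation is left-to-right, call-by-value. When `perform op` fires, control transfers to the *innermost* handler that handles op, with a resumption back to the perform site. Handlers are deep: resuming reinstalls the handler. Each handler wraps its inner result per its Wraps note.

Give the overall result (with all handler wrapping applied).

Step-by-step:
choose[4, 3, 4] @ H1
  branch[0] choose=4:
    tell(4) @ H0 ⇒ log+=4
    H0 returns (0, (4))
    H1 returns [(0, (4))]
  branch[1] choose=3:
    tell(3) @ H0 ⇒ log+=3
    H0 returns (0, (3))
    H1 returns [(0, (3))]
  branch[2] choose=4:
    tell(4) @ H0 ⇒ log+=4
    H0 returns (0, (4))
    H1 returns [(0, (4))]
= [(0, (4)), (0, (3)), (0, (4))]

Answer: [(0, (4)), (0, (3)), (0, (4))]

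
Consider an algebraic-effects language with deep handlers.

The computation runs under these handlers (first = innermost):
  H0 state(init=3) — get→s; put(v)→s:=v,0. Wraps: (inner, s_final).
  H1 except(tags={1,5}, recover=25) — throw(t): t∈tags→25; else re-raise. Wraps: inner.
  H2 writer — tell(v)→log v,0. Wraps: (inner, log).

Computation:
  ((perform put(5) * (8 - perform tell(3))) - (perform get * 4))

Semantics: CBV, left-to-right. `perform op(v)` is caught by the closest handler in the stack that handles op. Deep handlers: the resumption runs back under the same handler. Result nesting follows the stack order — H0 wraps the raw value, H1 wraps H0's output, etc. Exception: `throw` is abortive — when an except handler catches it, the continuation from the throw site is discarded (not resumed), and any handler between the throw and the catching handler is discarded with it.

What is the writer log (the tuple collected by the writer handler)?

Working:
put(5) @ H0 ⇒ s:=5
tell(3) @ H2 ⇒ log+=3
get @ H0 ⇒ 5
H0 returns (-20, 5)
H1 returns (-20, 5)
H2 returns ((-20, 5), (3))
= ((-20, 5), (3))

Answer: (3)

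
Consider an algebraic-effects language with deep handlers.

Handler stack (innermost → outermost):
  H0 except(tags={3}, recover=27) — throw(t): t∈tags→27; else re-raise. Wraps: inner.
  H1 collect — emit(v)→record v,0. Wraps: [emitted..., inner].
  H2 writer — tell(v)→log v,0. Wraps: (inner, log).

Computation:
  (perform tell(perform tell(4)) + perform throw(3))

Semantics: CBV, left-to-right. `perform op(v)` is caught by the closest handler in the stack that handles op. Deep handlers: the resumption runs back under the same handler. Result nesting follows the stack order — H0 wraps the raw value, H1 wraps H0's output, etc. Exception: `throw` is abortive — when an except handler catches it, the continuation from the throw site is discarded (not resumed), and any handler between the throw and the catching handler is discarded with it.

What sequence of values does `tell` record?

Working:
tell(4) @ H2 ⇒ log+=4
tell(0) @ H2 ⇒ log+=0
throw(3) @ H0 caught ⇒ 27
H1 returns [27]
H2 returns ([27], (4, 0))
= ([27], (4, 0))

Answer: (4, 0)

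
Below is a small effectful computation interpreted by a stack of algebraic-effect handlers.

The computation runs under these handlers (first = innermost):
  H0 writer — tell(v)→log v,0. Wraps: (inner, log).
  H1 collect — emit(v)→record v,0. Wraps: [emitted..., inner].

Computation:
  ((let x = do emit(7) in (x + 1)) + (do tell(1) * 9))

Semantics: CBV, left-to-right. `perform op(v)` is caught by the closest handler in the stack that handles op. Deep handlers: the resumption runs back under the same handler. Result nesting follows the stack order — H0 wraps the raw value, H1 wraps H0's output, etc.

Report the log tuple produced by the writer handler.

Working:
emit(7) @ H1 ⇒ out+=7
tell(1) @ H0 ⇒ log+=1
H0 returns (1, (1))
H1 returns [7, (1, (1))]
= [7, (1, (1))]

Answer: (1)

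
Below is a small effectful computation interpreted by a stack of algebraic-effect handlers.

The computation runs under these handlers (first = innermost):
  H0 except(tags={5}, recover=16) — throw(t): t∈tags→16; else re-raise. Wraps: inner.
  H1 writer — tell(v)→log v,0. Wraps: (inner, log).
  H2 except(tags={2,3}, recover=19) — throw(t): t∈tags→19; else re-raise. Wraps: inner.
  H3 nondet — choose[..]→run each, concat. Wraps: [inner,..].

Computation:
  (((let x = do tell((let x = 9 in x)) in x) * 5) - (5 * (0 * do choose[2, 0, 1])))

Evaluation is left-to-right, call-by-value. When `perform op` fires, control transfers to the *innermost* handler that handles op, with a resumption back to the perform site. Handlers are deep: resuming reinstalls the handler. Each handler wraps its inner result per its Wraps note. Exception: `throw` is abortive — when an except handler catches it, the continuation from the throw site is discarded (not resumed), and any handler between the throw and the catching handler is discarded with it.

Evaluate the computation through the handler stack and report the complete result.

Answer: [(0, (9)), (0, (9)), (0, (9))]

Step-by-step:
tell(9) @ H1 ⇒ log+=9
choose[2, 0, 1] @ H3
  branch[0] choose=2:
    H0 returns 0
    H1 returns (0, (9))
    H2 returns (0, (9))
    H3 returns [(0, (9))]
  branch[1] choose=0:
    H0 returns 0
    H1 returns (0, (9))
    H2 returns (0, (9))
    H3 returns [(0, (9))]
  branch[2] choose=1:
    H0 returns 0
    H1 returns (0, (9))
    H2 returns (0, (9))
    H3 returns [(0, (9))]
= [(0, (9)), (0, (9)), (0, (9))]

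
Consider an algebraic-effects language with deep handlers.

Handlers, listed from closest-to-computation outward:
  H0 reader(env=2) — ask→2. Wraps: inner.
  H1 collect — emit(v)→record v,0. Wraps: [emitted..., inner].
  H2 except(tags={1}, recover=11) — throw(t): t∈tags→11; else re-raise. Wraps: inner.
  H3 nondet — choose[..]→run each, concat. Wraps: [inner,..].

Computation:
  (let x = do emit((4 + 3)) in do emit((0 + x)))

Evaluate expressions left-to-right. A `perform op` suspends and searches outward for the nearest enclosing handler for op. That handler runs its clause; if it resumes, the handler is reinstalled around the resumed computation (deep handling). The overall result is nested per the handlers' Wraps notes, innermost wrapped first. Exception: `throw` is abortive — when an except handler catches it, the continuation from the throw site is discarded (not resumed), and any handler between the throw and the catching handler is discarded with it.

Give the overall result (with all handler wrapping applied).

Working:
emit(7) @ H1 ⇒ out+=7
emit(0) @ H1 ⇒ out+=0
H0 returns 0
H1 returns [7, 0, 0]
H2 returns [7, 0, 0]
H3 returns [[7, 0, 0]]
= [[7, 0, 0]]

Answer: [[7, 0, 0]]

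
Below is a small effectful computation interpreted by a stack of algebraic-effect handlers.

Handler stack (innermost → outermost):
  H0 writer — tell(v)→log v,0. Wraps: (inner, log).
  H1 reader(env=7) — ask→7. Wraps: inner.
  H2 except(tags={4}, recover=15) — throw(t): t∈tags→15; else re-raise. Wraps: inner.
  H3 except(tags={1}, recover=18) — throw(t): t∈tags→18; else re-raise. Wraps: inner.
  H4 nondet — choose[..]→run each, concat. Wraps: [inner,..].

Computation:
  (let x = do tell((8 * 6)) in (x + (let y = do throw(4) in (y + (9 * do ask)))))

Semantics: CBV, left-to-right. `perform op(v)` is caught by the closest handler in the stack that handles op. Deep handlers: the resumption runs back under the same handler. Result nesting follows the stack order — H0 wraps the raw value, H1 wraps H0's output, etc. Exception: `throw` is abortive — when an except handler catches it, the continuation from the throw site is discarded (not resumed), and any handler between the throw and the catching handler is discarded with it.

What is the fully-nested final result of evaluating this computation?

Answer: [15]

Step-by-step:
tell(48) @ H0 ⇒ log+=48
throw(4) @ H2 caught ⇒ 15
H3 returns 15
H4 returns [15]
= [15]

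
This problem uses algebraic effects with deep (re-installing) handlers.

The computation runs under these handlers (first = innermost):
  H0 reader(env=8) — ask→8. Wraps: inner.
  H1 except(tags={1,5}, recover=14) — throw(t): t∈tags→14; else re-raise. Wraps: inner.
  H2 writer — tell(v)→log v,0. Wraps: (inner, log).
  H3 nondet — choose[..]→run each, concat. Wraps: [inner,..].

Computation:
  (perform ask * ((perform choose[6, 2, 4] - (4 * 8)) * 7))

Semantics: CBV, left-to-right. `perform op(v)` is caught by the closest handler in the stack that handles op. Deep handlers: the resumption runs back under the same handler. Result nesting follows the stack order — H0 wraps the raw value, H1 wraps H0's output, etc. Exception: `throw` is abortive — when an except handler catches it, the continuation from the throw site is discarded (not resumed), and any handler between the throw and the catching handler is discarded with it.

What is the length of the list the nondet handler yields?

Step-by-step:
ask @ H0 ⇒ 8
choose[6, 2, 4] @ H3
  branch[0] choose=6:
    H0 returns -1456
    H1 returns -1456
    H2 returns (-1456, ())
    H3 returns [(-1456, ())]
  branch[1] choose=2:
    H0 returns -1680
    H1 returns -1680
    H2 returns (-1680, ())
    H3 returns [(-1680, ())]
  branch[2] choose=4:
    H0 returns -1568
    H1 returns -1568
    H2 returns (-1568, ())
    H3 returns [(-1568, ())]
= [(-1456, ()), (-1680, ()), (-1568, ())]

Answer: 3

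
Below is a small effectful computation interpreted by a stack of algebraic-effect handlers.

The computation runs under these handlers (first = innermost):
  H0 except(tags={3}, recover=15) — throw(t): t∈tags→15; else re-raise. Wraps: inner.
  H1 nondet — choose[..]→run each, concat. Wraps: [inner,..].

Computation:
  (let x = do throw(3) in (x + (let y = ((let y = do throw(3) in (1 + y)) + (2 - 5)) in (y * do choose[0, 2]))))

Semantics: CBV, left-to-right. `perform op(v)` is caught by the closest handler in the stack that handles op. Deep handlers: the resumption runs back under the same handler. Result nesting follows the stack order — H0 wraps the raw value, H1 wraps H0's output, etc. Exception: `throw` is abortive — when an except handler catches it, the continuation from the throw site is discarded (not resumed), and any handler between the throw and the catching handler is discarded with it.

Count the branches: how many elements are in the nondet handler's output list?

Working:
throw(3) @ H0 caught ⇒ 15
H1 returns [15]
= [15]

Answer: 1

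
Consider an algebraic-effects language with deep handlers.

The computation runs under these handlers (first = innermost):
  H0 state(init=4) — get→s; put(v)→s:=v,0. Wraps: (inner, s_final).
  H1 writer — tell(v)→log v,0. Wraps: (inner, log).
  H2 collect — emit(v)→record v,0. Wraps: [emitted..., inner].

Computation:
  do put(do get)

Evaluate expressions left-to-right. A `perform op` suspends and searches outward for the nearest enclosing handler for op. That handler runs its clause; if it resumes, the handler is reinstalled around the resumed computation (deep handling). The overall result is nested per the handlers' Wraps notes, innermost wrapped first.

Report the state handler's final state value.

Evaluation trace:
get @ H0 ⇒ 4
put(4) @ H0 ⇒ s:=4
H0 returns (0, 4)
H1 returns ((0, 4), ())
H2 returns [((0, 4), ())]
= [((0, 4), ())]

Answer: 4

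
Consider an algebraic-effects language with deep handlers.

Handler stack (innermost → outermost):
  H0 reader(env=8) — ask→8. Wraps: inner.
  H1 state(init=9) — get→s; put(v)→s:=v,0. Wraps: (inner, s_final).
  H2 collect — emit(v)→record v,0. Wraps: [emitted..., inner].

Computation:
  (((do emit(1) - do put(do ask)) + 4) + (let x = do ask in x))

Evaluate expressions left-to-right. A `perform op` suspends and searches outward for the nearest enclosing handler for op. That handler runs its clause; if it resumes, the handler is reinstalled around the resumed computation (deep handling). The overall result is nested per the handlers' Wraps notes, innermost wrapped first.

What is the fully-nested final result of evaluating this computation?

Answer: [1, (12, 8)]

Step-by-step:
emit(1) @ H2 ⇒ out+=1
ask @ H0 ⇒ 8
put(8) @ H1 ⇒ s:=8
ask @ H0 ⇒ 8
H0 returns 12
H1 returns (12, 8)
H2 returns [1, (12, 8)]
= [1, (12, 8)]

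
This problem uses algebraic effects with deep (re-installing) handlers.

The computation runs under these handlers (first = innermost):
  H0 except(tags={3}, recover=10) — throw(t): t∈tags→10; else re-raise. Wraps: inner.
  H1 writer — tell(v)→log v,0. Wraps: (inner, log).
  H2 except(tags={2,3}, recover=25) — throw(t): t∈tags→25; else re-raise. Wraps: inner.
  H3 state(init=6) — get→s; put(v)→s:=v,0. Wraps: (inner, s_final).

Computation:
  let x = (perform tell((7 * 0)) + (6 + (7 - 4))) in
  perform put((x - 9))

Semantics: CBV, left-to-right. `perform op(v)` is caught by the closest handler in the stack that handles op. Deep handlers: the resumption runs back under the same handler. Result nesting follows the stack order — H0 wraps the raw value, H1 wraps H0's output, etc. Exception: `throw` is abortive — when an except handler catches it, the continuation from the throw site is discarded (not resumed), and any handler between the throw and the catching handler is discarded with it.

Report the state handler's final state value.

Answer: 0

Working:
tell(0) @ H1 ⇒ log+=0
put(0) @ H3 ⇒ s:=0
H0 returns 0
H1 returns (0, (0))
H2 returns (0, (0))
H3 returns ((0, (0)), 0)
= ((0, (0)), 0)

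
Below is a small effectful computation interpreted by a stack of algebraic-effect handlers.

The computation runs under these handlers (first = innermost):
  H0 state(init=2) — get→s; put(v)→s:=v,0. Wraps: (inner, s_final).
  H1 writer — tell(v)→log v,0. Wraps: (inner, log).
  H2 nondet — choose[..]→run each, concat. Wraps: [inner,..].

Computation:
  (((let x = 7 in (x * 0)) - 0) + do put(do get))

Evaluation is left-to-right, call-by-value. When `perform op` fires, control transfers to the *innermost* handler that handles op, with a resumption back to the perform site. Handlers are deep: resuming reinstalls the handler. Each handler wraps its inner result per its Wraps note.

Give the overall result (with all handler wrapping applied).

Answer: [((0, 2), ())]

Step-by-step:
get @ H0 ⇒ 2
put(2) @ H0 ⇒ s:=2
H0 returns (0, 2)
H1 returns ((0, 2), ())
H2 returns [((0, 2), ())]
= [((0, 2), ())]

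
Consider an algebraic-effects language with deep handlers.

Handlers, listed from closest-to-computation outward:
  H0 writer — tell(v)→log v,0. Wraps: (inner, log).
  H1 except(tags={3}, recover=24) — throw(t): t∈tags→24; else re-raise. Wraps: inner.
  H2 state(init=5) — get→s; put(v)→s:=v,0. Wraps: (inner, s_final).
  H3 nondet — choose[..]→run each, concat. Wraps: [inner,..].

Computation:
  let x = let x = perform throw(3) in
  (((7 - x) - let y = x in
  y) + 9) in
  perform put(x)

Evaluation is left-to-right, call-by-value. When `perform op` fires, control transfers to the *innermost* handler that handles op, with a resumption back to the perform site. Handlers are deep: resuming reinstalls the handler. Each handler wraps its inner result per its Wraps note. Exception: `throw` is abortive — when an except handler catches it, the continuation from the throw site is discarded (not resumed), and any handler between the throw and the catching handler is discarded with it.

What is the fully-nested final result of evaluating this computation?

Working:
throw(3) @ H1 caught ⇒ 24
H2 returns (24, 5)
H3 returns [(24, 5)]
= [(24, 5)]

Answer: [(24, 5)]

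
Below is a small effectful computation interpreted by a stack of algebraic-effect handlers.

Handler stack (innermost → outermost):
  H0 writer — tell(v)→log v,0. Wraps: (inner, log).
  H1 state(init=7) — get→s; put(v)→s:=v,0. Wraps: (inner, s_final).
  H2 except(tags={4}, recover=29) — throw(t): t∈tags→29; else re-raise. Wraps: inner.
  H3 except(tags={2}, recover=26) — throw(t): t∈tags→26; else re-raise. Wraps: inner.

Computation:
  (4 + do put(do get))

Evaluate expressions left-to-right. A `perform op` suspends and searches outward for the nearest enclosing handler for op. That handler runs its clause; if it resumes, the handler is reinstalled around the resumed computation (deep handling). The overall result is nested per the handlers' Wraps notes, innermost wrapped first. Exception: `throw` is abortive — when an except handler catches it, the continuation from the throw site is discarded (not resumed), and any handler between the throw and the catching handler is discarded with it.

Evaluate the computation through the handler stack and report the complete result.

Answer: ((4, ()), 7)

Step-by-step:
get @ H1 ⇒ 7
put(7) @ H1 ⇒ s:=7
H0 returns (4, ())
H1 returns ((4, ()), 7)
H2 returns ((4, ()), 7)
H3 returns ((4, ()), 7)
= ((4, ()), 7)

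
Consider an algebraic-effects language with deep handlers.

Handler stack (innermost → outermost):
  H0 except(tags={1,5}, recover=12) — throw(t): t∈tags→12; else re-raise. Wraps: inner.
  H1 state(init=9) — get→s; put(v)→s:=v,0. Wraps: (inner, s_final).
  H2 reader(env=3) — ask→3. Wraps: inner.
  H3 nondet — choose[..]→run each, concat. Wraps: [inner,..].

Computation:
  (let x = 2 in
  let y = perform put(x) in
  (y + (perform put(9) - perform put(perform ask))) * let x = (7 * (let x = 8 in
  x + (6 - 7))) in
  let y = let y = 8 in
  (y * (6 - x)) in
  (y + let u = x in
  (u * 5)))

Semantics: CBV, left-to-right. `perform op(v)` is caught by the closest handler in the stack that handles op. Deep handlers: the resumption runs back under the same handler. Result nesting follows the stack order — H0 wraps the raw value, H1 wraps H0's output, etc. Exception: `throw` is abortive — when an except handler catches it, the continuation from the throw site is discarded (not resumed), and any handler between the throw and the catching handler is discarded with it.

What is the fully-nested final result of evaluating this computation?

Answer: [(0, 3)]

Step-by-step:
put(2) @ H1 ⇒ s:=2
put(9) @ H1 ⇒ s:=9
ask @ H2 ⇒ 3
put(3) @ H1 ⇒ s:=3
H0 returns 0
H1 returns (0, 3)
H2 returns (0, 3)
H3 returns [(0, 3)]
= [(0, 3)]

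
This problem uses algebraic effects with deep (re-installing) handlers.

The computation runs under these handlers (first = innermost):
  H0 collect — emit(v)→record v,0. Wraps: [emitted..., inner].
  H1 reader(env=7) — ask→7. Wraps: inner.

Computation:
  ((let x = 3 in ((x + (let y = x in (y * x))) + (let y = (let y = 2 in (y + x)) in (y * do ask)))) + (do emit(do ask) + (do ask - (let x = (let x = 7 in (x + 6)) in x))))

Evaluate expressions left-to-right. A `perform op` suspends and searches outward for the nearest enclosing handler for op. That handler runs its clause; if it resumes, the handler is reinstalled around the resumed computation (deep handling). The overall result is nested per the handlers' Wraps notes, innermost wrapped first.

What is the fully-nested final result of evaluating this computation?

Answer: [7, 41]

Evaluation trace:
ask @ H1 ⇒ 7
ask @ H1 ⇒ 7
emit(7) @ H0 ⇒ out+=7
ask @ H1 ⇒ 7
H0 returns [7, 41]
H1 returns [7, 41]
= [7, 41]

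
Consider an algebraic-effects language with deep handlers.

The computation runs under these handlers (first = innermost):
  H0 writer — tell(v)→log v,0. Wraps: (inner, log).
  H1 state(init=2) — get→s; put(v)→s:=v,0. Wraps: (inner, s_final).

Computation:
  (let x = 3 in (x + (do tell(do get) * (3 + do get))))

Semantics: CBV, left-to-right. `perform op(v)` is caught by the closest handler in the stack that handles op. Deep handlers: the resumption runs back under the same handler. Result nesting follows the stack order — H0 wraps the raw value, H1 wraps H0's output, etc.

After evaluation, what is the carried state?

Answer: 2

Evaluation trace:
get @ H1 ⇒ 2
tell(2) @ H0 ⇒ log+=2
get @ H1 ⇒ 2
H0 returns (3, (2))
H1 returns ((3, (2)), 2)
= ((3, (2)), 2)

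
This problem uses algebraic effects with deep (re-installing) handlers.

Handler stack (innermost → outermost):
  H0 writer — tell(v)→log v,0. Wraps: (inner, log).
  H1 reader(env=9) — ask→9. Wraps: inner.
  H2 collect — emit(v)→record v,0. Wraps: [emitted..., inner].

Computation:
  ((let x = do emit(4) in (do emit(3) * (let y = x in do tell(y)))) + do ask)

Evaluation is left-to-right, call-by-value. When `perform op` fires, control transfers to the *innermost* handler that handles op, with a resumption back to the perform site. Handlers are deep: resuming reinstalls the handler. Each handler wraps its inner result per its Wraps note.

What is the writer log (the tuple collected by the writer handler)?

Step-by-step:
emit(4) @ H2 ⇒ out+=4
emit(3) @ H2 ⇒ out+=3
tell(0) @ H0 ⇒ log+=0
ask @ H1 ⇒ 9
H0 returns (9, (0))
H1 returns (9, (0))
H2 returns [4, 3, (9, (0))]
= [4, 3, (9, (0))]

Answer: (0)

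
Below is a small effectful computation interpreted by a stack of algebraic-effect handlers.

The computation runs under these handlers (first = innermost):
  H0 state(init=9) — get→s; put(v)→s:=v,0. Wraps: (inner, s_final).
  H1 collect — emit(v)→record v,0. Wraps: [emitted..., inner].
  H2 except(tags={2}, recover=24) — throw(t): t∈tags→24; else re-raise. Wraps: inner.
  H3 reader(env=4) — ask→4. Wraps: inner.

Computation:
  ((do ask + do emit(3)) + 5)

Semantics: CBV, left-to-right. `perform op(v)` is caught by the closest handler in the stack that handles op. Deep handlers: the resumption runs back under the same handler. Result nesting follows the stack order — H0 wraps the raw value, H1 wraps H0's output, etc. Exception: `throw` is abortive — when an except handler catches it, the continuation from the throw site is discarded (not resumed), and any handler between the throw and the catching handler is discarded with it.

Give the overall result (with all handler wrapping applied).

Working:
ask @ H3 ⇒ 4
emit(3) @ H1 ⇒ out+=3
H0 returns (9, 9)
H1 returns [3, (9, 9)]
H2 returns [3, (9, 9)]
H3 returns [3, (9, 9)]
= [3, (9, 9)]

Answer: [3, (9, 9)]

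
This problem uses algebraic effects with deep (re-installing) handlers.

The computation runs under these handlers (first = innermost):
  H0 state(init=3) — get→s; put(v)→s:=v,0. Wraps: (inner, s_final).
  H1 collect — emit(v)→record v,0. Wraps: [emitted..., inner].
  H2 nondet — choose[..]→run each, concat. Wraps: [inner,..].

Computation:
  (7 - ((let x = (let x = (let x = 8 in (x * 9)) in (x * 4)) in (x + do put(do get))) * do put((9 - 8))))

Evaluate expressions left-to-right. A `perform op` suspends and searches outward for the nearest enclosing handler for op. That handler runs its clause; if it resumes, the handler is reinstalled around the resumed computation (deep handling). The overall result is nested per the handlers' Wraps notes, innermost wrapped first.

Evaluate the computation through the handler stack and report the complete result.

Answer: [[(7, 1)]]

Working:
get @ H0 ⇒ 3
put(3) @ H0 ⇒ s:=3
put(1) @ H0 ⇒ s:=1
H0 returns (7, 1)
H1 returns [(7, 1)]
H2 returns [[(7, 1)]]
= [[(7, 1)]]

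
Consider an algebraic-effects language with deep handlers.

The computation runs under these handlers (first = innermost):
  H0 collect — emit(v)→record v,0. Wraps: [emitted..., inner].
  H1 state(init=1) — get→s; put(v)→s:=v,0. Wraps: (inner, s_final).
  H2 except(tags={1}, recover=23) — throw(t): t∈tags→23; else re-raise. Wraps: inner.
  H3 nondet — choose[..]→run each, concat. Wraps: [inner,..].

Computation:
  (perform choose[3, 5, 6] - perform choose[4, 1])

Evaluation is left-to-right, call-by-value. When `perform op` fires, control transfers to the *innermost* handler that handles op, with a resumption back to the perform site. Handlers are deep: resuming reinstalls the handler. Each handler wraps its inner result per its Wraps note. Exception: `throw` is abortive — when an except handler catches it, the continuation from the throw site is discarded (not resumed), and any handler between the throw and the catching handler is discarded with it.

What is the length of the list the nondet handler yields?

Answer: 6

Evaluation trace:
choose[3, 5, 6] @ H3
  branch[0] choose=3:
    choose[4, 1] @ H3
      branch[0] choose=4:
        H0 returns [-1]
        H1 returns ([-1], 1)
        H2 returns ([-1], 1)
        H3 returns [([-1], 1)]
      branch[1] choose=1:
        H0 returns [2]
        H1 returns ([2], 1)
        H2 returns ([2], 1)
        H3 returns [([2], 1)]
  branch[1] choose=5:
    choose[4, 1] @ H3
      branch[0] choose=4:
        H0 returns [1]
        H1 returns ([1], 1)
        H2 returns ([1], 1)
        H3 returns [([1], 1)]
      branch[1] choose=1:
        H0 returns [4]
        H1 returns ([4], 1)
        H2 returns ([4], 1)
        H3 returns [([4], 1)]
  branch[2] choose=6:
    choose[4, 1] @ H3
      branch[0] choose=4:
        H0 returns [2]
        H1 returns ([2], 1)
        H2 returns ([2], 1)
        H3 returns [([2], 1)]
      branch[1] choose=1:
        H0 returns [5]
        H1 returns ([5], 1)
        H2 returns ([5], 1)
        H3 returns [([5], 1)]
= [([-1], 1), ([2], 1), ([1], 1), ([4], 1), ([2], 1), ([5], 1)]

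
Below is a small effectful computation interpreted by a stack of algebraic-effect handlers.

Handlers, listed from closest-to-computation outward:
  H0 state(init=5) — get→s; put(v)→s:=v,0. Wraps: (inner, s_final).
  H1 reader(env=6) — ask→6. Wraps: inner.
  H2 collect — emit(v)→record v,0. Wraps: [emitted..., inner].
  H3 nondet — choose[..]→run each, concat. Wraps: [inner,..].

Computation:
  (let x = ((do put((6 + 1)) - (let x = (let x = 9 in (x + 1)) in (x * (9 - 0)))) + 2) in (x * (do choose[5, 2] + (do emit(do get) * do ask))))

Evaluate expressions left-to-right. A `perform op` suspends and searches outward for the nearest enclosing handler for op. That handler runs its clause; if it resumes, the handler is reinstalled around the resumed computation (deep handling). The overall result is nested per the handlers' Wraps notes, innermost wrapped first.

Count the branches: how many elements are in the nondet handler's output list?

Evaluation trace:
put(7) @ H0 ⇒ s:=7
choose[5, 2] @ H3
  branch[0] choose=5:
    get @ H0 ⇒ 7
    emit(7) @ H2 ⇒ out+=7
    ask @ H1 ⇒ 6
    H0 returns (-440, 7)
    H1 returns (-440, 7)
    H2 returns [7, (-440, 7)]
    H3 returns [[7, (-440, 7)]]
  branch[1] choose=2:
    get @ H0 ⇒ 7
    emit(7) @ H2 ⇒ out+=7
    ask @ H1 ⇒ 6
    H0 returns (-176, 7)
    H1 returns (-176, 7)
    H2 returns [7, (-176, 7)]
    H3 returns [[7, (-176, 7)]]
= [[7, (-440, 7)], [7, (-176, 7)]]

Answer: 2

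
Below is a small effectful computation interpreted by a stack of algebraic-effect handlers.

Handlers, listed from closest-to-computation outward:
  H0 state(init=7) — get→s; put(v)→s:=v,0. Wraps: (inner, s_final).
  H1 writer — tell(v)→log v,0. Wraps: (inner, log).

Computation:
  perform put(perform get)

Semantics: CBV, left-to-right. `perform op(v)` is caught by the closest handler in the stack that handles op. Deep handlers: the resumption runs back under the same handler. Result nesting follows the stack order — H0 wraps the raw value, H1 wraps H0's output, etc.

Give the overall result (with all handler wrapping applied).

Answer: ((0, 7), ())

Working:
get @ H0 ⇒ 7
put(7) @ H0 ⇒ s:=7
H0 returns (0, 7)
H1 returns ((0, 7), ())
= ((0, 7), ())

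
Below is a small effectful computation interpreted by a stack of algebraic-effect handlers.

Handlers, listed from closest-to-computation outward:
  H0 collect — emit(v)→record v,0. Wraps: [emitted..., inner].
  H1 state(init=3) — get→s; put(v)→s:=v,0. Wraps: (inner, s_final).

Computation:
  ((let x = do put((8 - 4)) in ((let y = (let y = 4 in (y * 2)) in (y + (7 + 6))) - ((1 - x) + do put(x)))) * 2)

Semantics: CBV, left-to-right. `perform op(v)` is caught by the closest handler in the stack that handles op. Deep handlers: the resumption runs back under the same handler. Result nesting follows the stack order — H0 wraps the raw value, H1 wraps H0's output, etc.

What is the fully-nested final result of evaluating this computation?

Answer: ([40], 0)

Working:
put(4) @ H1 ⇒ s:=4
put(0) @ H1 ⇒ s:=0
H0 returns [40]
H1 returns ([40], 0)
= ([40], 0)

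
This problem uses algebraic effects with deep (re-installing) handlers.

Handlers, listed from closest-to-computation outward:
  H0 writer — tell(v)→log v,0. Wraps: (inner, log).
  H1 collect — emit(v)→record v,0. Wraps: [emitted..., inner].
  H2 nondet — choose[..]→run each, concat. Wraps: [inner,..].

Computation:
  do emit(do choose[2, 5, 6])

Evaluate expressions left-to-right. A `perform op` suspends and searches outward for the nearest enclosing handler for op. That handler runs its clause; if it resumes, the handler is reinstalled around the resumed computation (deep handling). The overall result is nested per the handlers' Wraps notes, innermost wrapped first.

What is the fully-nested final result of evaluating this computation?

Step-by-step:
choose[2, 5, 6] @ H2
  branch[0] choose=2:
    emit(2) @ H1 ⇒ out+=2
    H0 returns (0, ())
    H1 returns [2, (0, ())]
    H2 returns [[2, (0, ())]]
  branch[1] choose=5:
    emit(5) @ H1 ⇒ out+=5
    H0 returns (0, ())
    H1 returns [5, (0, ())]
    H2 returns [[5, (0, ())]]
  branch[2] choose=6:
    emit(6) @ H1 ⇒ out+=6
    H0 returns (0, ())
    H1 returns [6, (0, ())]
    H2 returns [[6, (0, ())]]
= [[2, (0, ())], [5, (0, ())], [6, (0, ())]]

Answer: [[2, (0, ())], [5, (0, ())], [6, (0, ())]]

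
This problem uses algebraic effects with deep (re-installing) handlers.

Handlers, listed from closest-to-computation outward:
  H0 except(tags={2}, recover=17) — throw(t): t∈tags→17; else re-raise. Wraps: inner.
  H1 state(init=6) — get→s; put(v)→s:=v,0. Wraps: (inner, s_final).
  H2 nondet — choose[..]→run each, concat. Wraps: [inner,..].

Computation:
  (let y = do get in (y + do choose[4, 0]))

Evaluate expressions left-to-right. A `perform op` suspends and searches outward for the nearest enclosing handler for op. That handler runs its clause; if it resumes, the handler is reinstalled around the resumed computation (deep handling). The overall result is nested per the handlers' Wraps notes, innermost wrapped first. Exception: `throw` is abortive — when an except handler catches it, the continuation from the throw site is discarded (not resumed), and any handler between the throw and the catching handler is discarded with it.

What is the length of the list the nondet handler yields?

Answer: 2

Working:
get @ H1 ⇒ 6
choose[4, 0] @ H2
  branch[0] choose=4:
    H0 returns 10
    H1 returns (10, 6)
    H2 returns [(10, 6)]
  branch[1] choose=0:
    H0 returns 6
    H1 returns (6, 6)
    H2 returns [(6, 6)]
= [(10, 6), (6, 6)]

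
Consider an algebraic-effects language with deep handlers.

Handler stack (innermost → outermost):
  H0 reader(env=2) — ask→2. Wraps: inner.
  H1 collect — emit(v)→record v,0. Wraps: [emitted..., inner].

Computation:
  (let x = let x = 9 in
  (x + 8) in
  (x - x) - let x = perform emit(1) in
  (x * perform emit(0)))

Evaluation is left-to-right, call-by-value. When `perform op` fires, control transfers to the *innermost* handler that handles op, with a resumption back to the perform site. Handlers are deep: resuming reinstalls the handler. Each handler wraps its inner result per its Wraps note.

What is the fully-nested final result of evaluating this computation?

Answer: [1, 0, 0]

Evaluation trace:
emit(1) @ H1 ⇒ out+=1
emit(0) @ H1 ⇒ out+=0
H0 returns 0
H1 returns [1, 0, 0]
= [1, 0, 0]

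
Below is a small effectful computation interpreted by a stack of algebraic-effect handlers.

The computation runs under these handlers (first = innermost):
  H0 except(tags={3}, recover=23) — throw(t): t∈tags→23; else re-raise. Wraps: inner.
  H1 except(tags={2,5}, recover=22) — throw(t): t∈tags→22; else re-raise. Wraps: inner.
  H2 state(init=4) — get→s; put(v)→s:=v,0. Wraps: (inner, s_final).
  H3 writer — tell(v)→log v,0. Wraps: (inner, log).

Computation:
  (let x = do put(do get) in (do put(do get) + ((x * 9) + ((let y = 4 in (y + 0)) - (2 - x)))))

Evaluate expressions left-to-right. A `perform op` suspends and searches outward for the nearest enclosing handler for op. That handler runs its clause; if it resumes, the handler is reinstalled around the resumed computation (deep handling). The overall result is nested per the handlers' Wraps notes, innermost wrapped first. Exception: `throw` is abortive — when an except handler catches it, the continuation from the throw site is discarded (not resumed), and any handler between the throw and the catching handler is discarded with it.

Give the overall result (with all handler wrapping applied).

Answer: ((2, 4), ())

Working:
get @ H2 ⇒ 4
put(4) @ H2 ⇒ s:=4
get @ H2 ⇒ 4
put(4) @ H2 ⇒ s:=4
H0 returns 2
H1 returns 2
H2 returns (2, 4)
H3 returns ((2, 4), ())
= ((2, 4), ())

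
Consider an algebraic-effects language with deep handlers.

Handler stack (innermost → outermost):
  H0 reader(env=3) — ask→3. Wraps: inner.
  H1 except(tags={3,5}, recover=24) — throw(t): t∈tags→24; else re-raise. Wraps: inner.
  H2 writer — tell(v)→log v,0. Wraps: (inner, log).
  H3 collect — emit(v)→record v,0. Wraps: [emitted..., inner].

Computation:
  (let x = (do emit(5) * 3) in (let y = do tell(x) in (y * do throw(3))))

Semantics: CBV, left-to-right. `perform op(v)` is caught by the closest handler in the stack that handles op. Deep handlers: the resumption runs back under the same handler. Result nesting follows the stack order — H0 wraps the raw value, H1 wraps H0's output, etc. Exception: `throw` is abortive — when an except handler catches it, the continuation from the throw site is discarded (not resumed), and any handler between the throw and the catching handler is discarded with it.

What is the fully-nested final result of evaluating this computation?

Step-by-step:
emit(5) @ H3 ⇒ out+=5
tell(0) @ H2 ⇒ log+=0
throw(3) @ H1 caught ⇒ 24
H2 returns (24, (0))
H3 returns [5, (24, (0))]
= [5, (24, (0))]

Answer: [5, (24, (0))]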